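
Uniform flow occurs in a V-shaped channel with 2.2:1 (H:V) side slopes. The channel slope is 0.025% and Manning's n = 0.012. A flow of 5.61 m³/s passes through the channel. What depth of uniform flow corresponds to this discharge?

y_n = 1.56 m

Manning's equation rearranged: A R^(2/3) = nQ / (1·√S) = 0.012 × 5.61 / (√0.00025) = 4.258.
Try y = 1.12 m: A R^(2/3) = 1.761 — low.
Try y = 1.92 m: A R^(2/3) = 7.413 — high.
Try y = 1.56 m: A R^(2/3) = 4.261 — ≈ 4.258.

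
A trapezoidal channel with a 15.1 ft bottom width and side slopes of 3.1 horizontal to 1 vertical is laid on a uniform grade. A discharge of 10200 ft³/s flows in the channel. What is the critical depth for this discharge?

At critical depth, Q² T / (g A³) = 1, i.e. A³/T = Q²/g = 10200²/32.2 = 3231000.
At y = 14.5 ft: A³/T = 6287000 — too large.
At y = 10.5 ft: A³/T = 1562000 — too small.
At y = 12.4 ft: A³/T = 3181000 — matches.

y_c = 12.4 ft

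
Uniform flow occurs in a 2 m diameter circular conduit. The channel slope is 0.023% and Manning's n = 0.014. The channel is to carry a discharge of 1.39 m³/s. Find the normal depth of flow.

y_n = 1.17 m

Manning's equation rearranged: A R^(2/3) = nQ / (1·√S) = 0.014 × 1.39 / (√0.00023) = 1.283.
At y = 1.34 m: A R^(2/3) = 1.562 — high.
At y = 1.17 m: A R^(2/3) = 1.279 — ≈ 1.283.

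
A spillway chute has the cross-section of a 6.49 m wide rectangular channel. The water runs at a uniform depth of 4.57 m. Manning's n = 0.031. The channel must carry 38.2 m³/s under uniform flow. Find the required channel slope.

S = 0.000679

Flow area A = b·y = 6.49 × 4.57 = 29.66 m². Wetted perimeter P = b + 2y = 6.49 + 2×4.57 = 15.63 m.
Hydraulic radius R = A/P = 29.66/15.63 = 1.898 m.
From Manning's equation, S = [nQ / (1 A R^(2/3))]² = [0.031 × 38.2 / (1 × 29.66 × 1.898^(2/3))]² = 0.000679.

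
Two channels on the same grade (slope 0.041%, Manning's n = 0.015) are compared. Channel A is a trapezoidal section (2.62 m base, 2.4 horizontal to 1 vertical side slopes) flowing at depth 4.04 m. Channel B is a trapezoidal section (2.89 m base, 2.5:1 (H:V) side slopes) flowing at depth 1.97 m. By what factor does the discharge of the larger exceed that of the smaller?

4.86

Channel A: With bottom width b = 2.62 m and side slope z = 2.4: A = (b + zy)y = (2.62 + 2.4×4.04)×4.04 = 49.76 m²; P = b + 2y√(1+z²) = 2.62 + 2×4.04×2.6 = 23.63 m. Hydraulic radius R = A/P = 49.76/23.63 = 2.106 m. Q_A = (1/0.015)·49.76·2.106^(2/3)·√0.00041 = 110.3 m³/s.
Channel B: With bottom width b = 2.89 m and side slope z = 2.5: A = (b + zy)y = (2.89 + 2.5×1.97)×1.97 = 15.4 m²; P = b + 2y√(1+z²) = 2.89 + 2×1.97×2.693 = 13.5 m. Hydraulic radius R = A/P = 15.4/13.5 = 1.141 m. Q_B = (1/0.015)·15.4·1.141^(2/3)·√0.00041 = 22.69 m³/s.
The larger discharge is 110.3 m³/s and the smaller is 22.69 m³/s; the ratio is 4.86.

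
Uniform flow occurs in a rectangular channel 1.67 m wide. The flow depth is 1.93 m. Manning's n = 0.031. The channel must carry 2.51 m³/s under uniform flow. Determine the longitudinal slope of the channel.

Flow area A = b·y = 1.67 × 1.93 = 3.223 m². Wetted perimeter P = b + 2y = 1.67 + 2×1.93 = 5.53 m.
Hydraulic radius R = A/P = 3.223/5.53 = 0.5828 m.
From Manning's equation, S = [nQ / (1 A R^(2/3))]² = [0.031 × 2.51 / (1 × 3.223 × 0.5828^(2/3))]² = 0.0012.

S = 0.0012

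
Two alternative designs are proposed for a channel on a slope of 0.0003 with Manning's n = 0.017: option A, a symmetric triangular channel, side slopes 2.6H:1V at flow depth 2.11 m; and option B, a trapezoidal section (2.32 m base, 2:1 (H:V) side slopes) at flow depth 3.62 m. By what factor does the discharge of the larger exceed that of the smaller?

4.58

Channel A: For a triangular section with side slope z = 2.6: A = zy² = 2.6×2.11² = 11.58 m²; P = 2y√(1+z²) = 2×2.11×2.786 = 11.76 m. Hydraulic radius R = A/P = 11.58/11.76 = 0.9847 m. Q_A = (1/0.017)·11.58·0.9847^(2/3)·√0.0003 = 11.67 m³/s.
Channel B: With bottom width b = 2.32 m and side slope z = 2: A = (b + zy)y = (2.32 + 2×3.62)×3.62 = 34.61 m²; P = b + 2y√(1+z²) = 2.32 + 2×3.62×2.236 = 18.51 m. Hydraulic radius R = A/P = 34.61/18.51 = 1.87 m. Q_B = (1/0.017)·34.61·1.87^(2/3)·√0.0003 = 53.51 m³/s.
The larger discharge is 53.51 m³/s and the smaller is 11.67 m³/s; the ratio is 4.58.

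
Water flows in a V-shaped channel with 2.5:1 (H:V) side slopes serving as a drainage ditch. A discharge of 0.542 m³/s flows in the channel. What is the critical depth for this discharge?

At critical depth, Q² T / (g A³) = 1, i.e. A³/T = Q²/g = 0.542²/9.81 = 0.02995.
Trying y = 0.301 m: A³/T = 0.007721 — low.
Trying y = 0.487 m: A³/T = 0.0856 — high.
Trying y = 0.395 m: A³/T = 0.03005 — matches.

y_c = 0.395 m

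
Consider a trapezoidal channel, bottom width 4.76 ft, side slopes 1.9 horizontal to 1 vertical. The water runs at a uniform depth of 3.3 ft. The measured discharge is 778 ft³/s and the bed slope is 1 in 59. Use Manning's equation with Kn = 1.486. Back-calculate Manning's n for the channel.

n = 0.014

With bottom width b = 4.76 ft and side slope z = 1.9: A = (b + zy)y = (4.76 + 1.9×3.3)×3.3 = 36.4 ft²; P = b + 2y√(1+z²) = 4.76 + 2×3.3×2.147 = 18.93 ft.
Hydraulic radius R = A/P = 36.4/18.93 = 1.923 ft.
Rearranging Manning's equation: n = (1.486/Q) A R^(2/3) S^(1/2) = (1.486/778) × 36.4 × 1.923^(2/3) × √0.01695 = 0.014.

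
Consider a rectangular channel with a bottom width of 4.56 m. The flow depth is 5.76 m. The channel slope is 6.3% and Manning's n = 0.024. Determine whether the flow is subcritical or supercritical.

supercritical

Flow area A = b·y = 4.56 × 5.76 = 26.27 m². Wetted perimeter P = b + 2y = 4.56 + 2×5.76 = 16.08 m.
Hydraulic radius R = A/P = 26.27/16.08 = 1.633 m.
V = (1/n) R^(2/3) √S = (1/0.024) × 1.633^(2/3) × √0.063 = 14.51 m/s. Hydraulic depth D_h = A/T = 26.27/4.56 = 5.76 m.
Froude number Fr = V/√(g·D_h) = 14.51/√(9.81×5.76) = 1.93, which is greater than 1, so the flow is supercritical.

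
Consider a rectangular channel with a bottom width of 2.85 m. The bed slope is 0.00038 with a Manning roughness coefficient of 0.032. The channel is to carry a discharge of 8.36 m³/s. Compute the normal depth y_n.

Manning's equation rearranged: A R^(2/3) = nQ / (1·√S) = 0.032 × 8.36 / (√0.00038) = 13.72.
Try y = 3.63 m: A R^(2/3) = 10.51 — short.
Try y = 4.56 m: A R^(2/3) = 13.73 — matches.

y_n = 4.56 m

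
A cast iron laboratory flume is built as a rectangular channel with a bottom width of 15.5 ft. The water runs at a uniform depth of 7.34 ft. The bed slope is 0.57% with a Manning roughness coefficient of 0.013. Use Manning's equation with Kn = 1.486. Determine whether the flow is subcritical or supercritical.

Flow area A = b·y = 15.5 × 7.34 = 113.8 ft². Wetted perimeter P = b + 2y = 15.5 + 2×7.34 = 30.18 ft.
Hydraulic radius R = A/P = 113.8/30.18 = 3.77 ft.
V = (1.486/n) R^(2/3) √S = (1.486/0.013) × 3.77^(2/3) × √0.0057 = 20.9 ft/s. Hydraulic depth D_h = A/T = 113.8/15.5 = 7.34 ft.
Froude number Fr = V/√(g·D_h) = 20.9/√(32.2×7.34) = 1.36, which is greater than 1, so the flow is supercritical.

supercritical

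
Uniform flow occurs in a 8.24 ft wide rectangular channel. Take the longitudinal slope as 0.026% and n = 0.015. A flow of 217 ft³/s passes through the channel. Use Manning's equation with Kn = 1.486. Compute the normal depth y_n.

Manning's equation rearranged: A R^(2/3) = nQ / (1.486·√S) = 0.015 × 217 / (1.486 × √0.00026) = 135.8.
Trying y = 6.66 ft: A R^(2/3) = 102.3 — too small.
Trying y = 9.54 ft: A R^(2/3) = 159 — too large.
Trying y = 8.38 ft: A R^(2/3) = 135.9 — close enough.

y_n = 8.38 ft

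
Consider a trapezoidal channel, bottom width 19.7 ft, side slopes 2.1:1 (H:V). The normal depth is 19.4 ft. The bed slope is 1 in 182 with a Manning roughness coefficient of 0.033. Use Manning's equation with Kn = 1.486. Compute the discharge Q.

With bottom width b = 19.7 ft and side slope z = 2.1: A = (b + zy)y = (19.7 + 2.1×19.4)×19.4 = 1173 ft²; P = b + 2y√(1+z²) = 19.7 + 2×19.4×2.326 = 109.9 ft.
Hydraulic radius R = A/P = 1173/109.9 = 10.66 ft.
Manning's equation: Q = (1.486/n) A R^(2/3) S^(1/2) = (1.486/0.033) × 1173 × 10.66^(2/3) × 0.005495^(1/2) = 19000 ft³/s.

Q = 19000 ft³/s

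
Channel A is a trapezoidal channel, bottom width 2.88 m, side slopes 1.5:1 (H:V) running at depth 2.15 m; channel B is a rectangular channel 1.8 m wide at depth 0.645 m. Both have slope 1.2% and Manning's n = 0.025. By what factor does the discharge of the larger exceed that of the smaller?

25

Channel A: With bottom width b = 2.88 m and side slope z = 1.5: A = (b + zy)y = (2.88 + 1.5×2.15)×2.15 = 13.13 m²; P = b + 2y√(1+z²) = 2.88 + 2×2.15×1.803 = 10.63 m. Hydraulic radius R = A/P = 13.13/10.63 = 1.235 m. Q_A = (1/0.025)·13.13·1.235^(2/3)·√0.012 = 66.19 m³/s.
Channel B: Flow area A = b·y = 1.8 × 0.645 = 1.161 m². Wetted perimeter P = b + 2y = 1.8 + 2×0.645 = 3.09 m. Hydraulic radius R = A/P = 1.161/3.09 = 0.3757 m. Q_B = (1/0.025)·1.161·0.3757^(2/3)·√0.012 = 2.649 m³/s.
The larger discharge is 66.19 m³/s and the smaller is 2.649 m³/s; the ratio is 25.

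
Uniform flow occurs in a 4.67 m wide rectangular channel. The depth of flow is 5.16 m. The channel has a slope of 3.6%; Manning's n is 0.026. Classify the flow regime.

supercritical

Flow area A = b·y = 4.67 × 5.16 = 24.1 m². Wetted perimeter P = b + 2y = 4.67 + 2×5.16 = 14.99 m.
Hydraulic radius R = A/P = 24.1/14.99 = 1.608 m.
V = (1/n) R^(2/3) √S = (1/0.026) × 1.608^(2/3) × √0.036 = 10.01 m/s. Hydraulic depth D_h = A/T = 24.1/4.67 = 5.16 m.
Froude number Fr = V/√(g·D_h) = 10.01/√(9.81×5.16) = 1.41, which is greater than 1, so the flow is supercritical.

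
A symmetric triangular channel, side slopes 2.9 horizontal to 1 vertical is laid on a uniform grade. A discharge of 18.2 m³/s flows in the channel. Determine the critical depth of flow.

At critical depth, Q² T / (g A³) = 1, i.e. A³/T = Q²/g = 18.2²/9.81 = 33.77.
Try y = 1.16 m: A³/T = 8.832 — low.
Try y = 1.66 m: A³/T = 53 — high.
Try y = 1.52 m: A³/T = 34.12 — ≈ 33.77.

y_c = 1.52 m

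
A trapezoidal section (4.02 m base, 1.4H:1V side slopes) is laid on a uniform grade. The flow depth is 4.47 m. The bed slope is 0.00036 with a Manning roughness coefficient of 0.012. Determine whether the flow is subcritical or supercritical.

subcritical

With bottom width b = 4.02 m and side slope z = 1.4: A = (b + zy)y = (4.02 + 1.4×4.47)×4.47 = 45.94 m²; P = b + 2y√(1+z²) = 4.02 + 2×4.47×1.72 = 19.4 m.
Hydraulic radius R = A/P = 45.94/19.4 = 2.368 m.
V = (1/n) R^(2/3) √S = (1/0.012) × 2.368^(2/3) × √0.00036 = 2.809 m/s. Hydraulic depth D_h = A/T = 45.94/16.54 = 2.778 m.
Froude number Fr = V/√(g·D_h) = 2.809/√(9.81×2.778) = 0.538, which is less than 1, so the flow is subcritical.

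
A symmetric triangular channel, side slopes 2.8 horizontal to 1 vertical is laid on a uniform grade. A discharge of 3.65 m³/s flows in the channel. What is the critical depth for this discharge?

At critical depth, Q² T / (g A³) = 1, i.e. A³/T = Q²/g = 3.65²/9.81 = 1.358.
At y = 0.591 m: A³/T = 0.2826 — low.
At y = 1.03 m: A³/T = 4.544 — high.
At y = 0.809 m: A³/T = 1.358 — close enough.

y_c = 0.809 m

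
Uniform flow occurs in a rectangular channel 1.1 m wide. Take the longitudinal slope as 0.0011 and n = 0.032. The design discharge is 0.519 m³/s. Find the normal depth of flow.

Manning's equation rearranged: A R^(2/3) = nQ / (1·√S) = 0.032 × 0.519 / (√0.0011) = 0.5008.
At y = 0.817 m: A R^(2/3) = 0.428 — too small.
At y = 1.03 m: A R^(2/3) = 0.5718 — too large.
At y = 0.925 m: A R^(2/3) = 0.5004 — matches.

y_n = 0.925 m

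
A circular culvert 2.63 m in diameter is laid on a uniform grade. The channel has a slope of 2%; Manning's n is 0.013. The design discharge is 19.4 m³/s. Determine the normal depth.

y_n = 1.21 m

Manning's equation rearranged: A R^(2/3) = nQ / (1·√S) = 0.013 × 19.4 / (√0.02) = 1.783.
Trying y = 1.46 m: A R^(2/3) = 2.442 — high.
Trying y = 1.21 m: A R^(2/3) = 1.779 — ≈ 1.783.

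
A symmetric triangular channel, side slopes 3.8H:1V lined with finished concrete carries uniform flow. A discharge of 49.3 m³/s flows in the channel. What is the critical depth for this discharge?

At critical depth, Q² T / (g A³) = 1, i.e. A³/T = Q²/g = 49.3²/9.81 = 247.8.
Try y = 2.49 m: A³/T = 691.1 — high.
Try y = 1.49 m: A³/T = 53.02 — low.
Try y = 2.03 m: A³/T = 248.9 — ≈ 247.8.

y_c = 2.03 m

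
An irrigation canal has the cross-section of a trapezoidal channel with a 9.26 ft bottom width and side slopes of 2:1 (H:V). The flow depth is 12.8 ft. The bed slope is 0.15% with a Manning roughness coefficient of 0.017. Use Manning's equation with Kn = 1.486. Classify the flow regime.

subcritical

With bottom width b = 9.26 ft and side slope z = 2: A = (b + zy)y = (9.26 + 2×12.8)×12.8 = 446.2 ft²; P = b + 2y√(1+z²) = 9.26 + 2×12.8×2.236 = 66.5 ft.
Hydraulic radius R = A/P = 446.2/66.5 = 6.71 ft.
V = (1.486/n) R^(2/3) √S = (1.486/0.017) × 6.71^(2/3) × √0.0015 = 12.04 ft/s. Hydraulic depth D_h = A/T = 446.2/60.46 = 7.38 ft.
Froude number Fr = V/√(g·D_h) = 12.04/√(32.2×7.38) = 0.781, which is less than 1, so the flow is subcritical.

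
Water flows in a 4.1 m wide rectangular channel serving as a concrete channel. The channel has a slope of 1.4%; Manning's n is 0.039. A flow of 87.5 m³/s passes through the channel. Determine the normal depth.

Manning's equation rearranged: A R^(2/3) = nQ / (1·√S) = 0.039 × 87.5 / (√0.014) = 28.84.
Try y = 6.83 m: A R^(2/3) = 37.94 — over.
Try y = 3.97 m: A R^(2/3) = 19.9 — short.
Try y = 5.4 m: A R^(2/3) = 28.83 — close enough.

y_n = 5.4 m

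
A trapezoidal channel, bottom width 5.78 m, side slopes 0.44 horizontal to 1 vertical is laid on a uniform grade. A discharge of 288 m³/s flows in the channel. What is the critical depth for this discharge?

y_c = 5.47 m

At critical depth, Q² T / (g A³) = 1, i.e. A³/T = Q²/g = 288²/9.81 = 8455.
At y = 6.02 m: A³/T = 11790 — too large.
At y = 5.47 m: A³/T = 8477 — matches.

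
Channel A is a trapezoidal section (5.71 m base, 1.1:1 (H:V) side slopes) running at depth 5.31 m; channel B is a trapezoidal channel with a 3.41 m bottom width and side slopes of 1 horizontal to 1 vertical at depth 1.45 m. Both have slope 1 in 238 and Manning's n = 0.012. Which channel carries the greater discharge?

Channel A: With bottom width b = 5.71 m and side slope z = 1.1: A = (b + zy)y = (5.71 + 1.1×5.31)×5.31 = 61.34 m²; P = b + 2y√(1+z²) = 5.71 + 2×5.31×1.487 = 21.5 m. Hydraulic radius R = A/P = 61.34/21.5 = 2.853 m. Q_A = (1/0.012)·61.34·2.853^(2/3)·√0.004202 = 666.5 m³/s.
Channel B: With bottom width b = 3.41 m and side slope z = 1: A = (b + zy)y = (3.41 + 1×1.45)×1.45 = 7.047 m²; P = b + 2y√(1+z²) = 3.41 + 2×1.45×1.414 = 7.511 m. Hydraulic radius R = A/P = 7.047/7.511 = 0.9382 m. Q_B = (1/0.012)·7.047·0.9382^(2/3)·√0.004202 = 36.48 m³/s.
Q_A = 666.5 m³/s vs Q_B = 36.48 m³/s, so channel A carries more.

channel A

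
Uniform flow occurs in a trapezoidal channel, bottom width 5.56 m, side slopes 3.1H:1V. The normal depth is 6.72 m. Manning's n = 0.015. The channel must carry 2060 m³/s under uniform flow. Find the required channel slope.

S = 0.00551

With bottom width b = 5.56 m and side slope z = 3.1: A = (b + zy)y = (5.56 + 3.1×6.72)×6.72 = 177.4 m²; P = b + 2y√(1+z²) = 5.56 + 2×6.72×3.257 = 49.34 m.
Hydraulic radius R = A/P = 177.4/49.34 = 3.595 m.
From Manning's equation, S = [nQ / (1 A R^(2/3))]² = [0.015 × 2060 / (1 × 177.4 × 3.595^(2/3))]² = 0.00551.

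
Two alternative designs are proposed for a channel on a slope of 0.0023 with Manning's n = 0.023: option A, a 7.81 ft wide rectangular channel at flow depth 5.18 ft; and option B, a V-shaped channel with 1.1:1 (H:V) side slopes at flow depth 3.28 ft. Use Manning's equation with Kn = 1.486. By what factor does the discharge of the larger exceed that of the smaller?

Channel A: Flow area A = b·y = 7.81 × 5.18 = 40.46 ft². Wetted perimeter P = b + 2y = 7.81 + 2×5.18 = 18.17 ft. Hydraulic radius R = A/P = 40.46/18.17 = 2.227 ft. Q_A = (1.486/0.023)·40.46·2.227^(2/3)·√0.0023 = 213.7 ft³/s.
Channel B: For a triangular section with side slope z = 1.1: A = zy² = 1.1×3.28² = 11.83 ft²; P = 2y√(1+z²) = 2×3.28×1.487 = 9.752 ft. Hydraulic radius R = A/P = 11.83/9.752 = 1.214 ft. Q_B = (1.486/0.023)·11.83·1.214^(2/3)·√0.0023 = 41.72 ft³/s.
The larger discharge is 213.7 ft³/s and the smaller is 41.72 ft³/s; the ratio is 5.12.

5.12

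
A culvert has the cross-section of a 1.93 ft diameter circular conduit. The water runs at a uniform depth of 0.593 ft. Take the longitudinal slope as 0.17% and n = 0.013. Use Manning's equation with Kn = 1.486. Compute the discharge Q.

For a circular section of diameter D = 1.93 ft at depth y = 0.593 ft, the central angle is θ = 2 arccos(1 − 2y/D) = 2.35 rad. Then A = (D²/8)(θ − sin θ) = 0.763 ft² and P = Dθ/2 = 2.268 ft.
Hydraulic radius R = A/P = 0.763/2.268 = 0.3364 ft.
Manning's equation: Q = (1.486/n) A R^(2/3) S^(1/2) = (1.486/0.013) × 0.763 × 0.3364^(2/3) × 0.0017^(1/2) = 1.74 ft³/s.

Q = 1.74 ft³/s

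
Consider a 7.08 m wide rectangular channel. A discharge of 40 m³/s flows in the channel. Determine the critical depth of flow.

y_c = 1.48 m

For a rectangular channel, critical depth y_c = (q²/g)^(1/3) where q = Q/b = 40/7.08 = 5.65 m²/s.
So y_c = (5.65²/9.81)^(1/3) = 1.48 m.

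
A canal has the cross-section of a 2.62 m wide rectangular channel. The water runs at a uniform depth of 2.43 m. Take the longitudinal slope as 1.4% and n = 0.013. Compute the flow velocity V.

Flow area A = b·y = 2.62 × 2.43 = 6.367 m². Wetted perimeter P = b + 2y = 2.62 + 2×2.43 = 7.48 m.
Hydraulic radius R = A/P = 6.367/7.48 = 0.8511 m.
From Manning's equation, V = (1/n) R^(2/3) S^(1/2) = (1/0.013) × 0.8511^(2/3) × 0.014^(1/2) = 8.17 m/s.

V = 8.17 m/s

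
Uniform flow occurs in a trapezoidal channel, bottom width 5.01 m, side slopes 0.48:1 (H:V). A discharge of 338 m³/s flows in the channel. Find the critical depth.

y_c = 6.29 m

At critical depth, Q² T / (g A³) = 1, i.e. A³/T = Q²/g = 338²/9.81 = 11650.
At y = 7.41 m: A³/T = 21100 — over.
At y = 5.48 m: A³/T = 7146 — short.
At y = 6.29 m: A³/T = 11660 — close enough.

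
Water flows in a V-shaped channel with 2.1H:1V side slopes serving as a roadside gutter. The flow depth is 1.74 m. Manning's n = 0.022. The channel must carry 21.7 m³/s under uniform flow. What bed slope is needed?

For a triangular section with side slope z = 2.1: A = zy² = 2.1×1.74² = 6.358 m²; P = 2y√(1+z²) = 2×1.74×2.326 = 8.094 m.
Hydraulic radius R = A/P = 6.358/8.094 = 0.7855 m.
From Manning's equation, S = [nQ / (1 A R^(2/3))]² = [0.022 × 21.7 / (1 × 6.358 × 0.7855^(2/3))]² = 0.00778.

S = 0.00778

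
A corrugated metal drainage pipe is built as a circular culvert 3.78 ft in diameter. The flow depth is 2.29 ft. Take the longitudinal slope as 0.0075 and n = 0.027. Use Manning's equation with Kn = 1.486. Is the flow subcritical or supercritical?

subcritical

For a circular section of diameter D = 3.78 ft at depth y = 2.29 ft, the central angle is θ = 2 arccos(1 − 2y/D) = 3.568 rad. Then A = (D²/8)(θ − sin θ) = 7.112 ft² and P = Dθ/2 = 6.744 ft.
Hydraulic radius R = A/P = 7.112/6.744 = 1.055 ft.
V = (1.486/n) R^(2/3) √S = (1.486/0.027) × 1.055^(2/3) × √0.0075 = 4.938 ft/s. Hydraulic depth D_h = A/T = 7.112/3.694 = 1.925 ft.
Froude number Fr = V/√(g·D_h) = 4.938/√(32.2×1.925) = 0.627, which is less than 1, so the flow is subcritical.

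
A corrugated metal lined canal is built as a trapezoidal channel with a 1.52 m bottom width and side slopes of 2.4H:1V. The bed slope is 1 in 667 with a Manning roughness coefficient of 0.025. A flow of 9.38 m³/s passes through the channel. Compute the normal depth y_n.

Manning's equation rearranged: A R^(2/3) = nQ / (1·√S) = 0.025 × 9.38 / (√0.001499) = 6.056.
At y = 1.6 m: A R^(2/3) = 7.825 — high.
At y = 1.43 m: A R^(2/3) = 6.055 — ≈ 6.056.

y_n = 1.43 m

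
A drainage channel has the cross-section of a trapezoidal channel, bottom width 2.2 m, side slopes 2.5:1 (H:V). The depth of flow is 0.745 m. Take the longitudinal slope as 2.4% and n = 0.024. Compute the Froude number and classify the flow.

With bottom width b = 2.2 m and side slope z = 2.5: A = (b + zy)y = (2.2 + 2.5×0.745)×0.745 = 3.027 m²; P = b + 2y√(1+z²) = 2.2 + 2×0.745×2.693 = 6.212 m.
Hydraulic radius R = A/P = 3.027/6.212 = 0.4872 m.
V = (1/n) R^(2/3) √S = (1/0.024) × 0.4872^(2/3) × √0.024 = 3.997 m/s. Hydraulic depth D_h = A/T = 3.027/5.925 = 0.5108 m.
Froude number Fr = V/√(g·D_h) = 3.997/√(9.81×0.5108) = 1.79, which is greater than 1, so the flow is supercritical.

supercritical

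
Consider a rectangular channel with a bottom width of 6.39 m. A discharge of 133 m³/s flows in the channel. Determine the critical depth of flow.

y_c = 3.53 m

For a rectangular channel, critical depth y_c = (q²/g)^(1/3) where q = Q/b = 133/6.39 = 20.81 m²/s.
So y_c = (20.81²/9.81)^(1/3) = 3.53 m.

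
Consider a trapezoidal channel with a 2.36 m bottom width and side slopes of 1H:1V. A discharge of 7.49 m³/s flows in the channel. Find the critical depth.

At critical depth, Q² T / (g A³) = 1, i.e. A³/T = Q²/g = 7.49²/9.81 = 5.719.
Try y = 0.758 m: A³/T = 3.406 — short.
Try y = 0.973 m: A³/T = 7.921 — over.
Try y = 0.884 m: A³/T = 5.713 — ≈ 5.719.

y_c = 0.884 m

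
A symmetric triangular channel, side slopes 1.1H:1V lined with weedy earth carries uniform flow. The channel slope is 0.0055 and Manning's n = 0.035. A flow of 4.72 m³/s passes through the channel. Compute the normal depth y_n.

Manning's equation rearranged: A R^(2/3) = nQ / (1·√S) = 0.035 × 4.72 / (√0.0055) = 2.228.
Try y = 1.33 m: A R^(2/3) = 1.213 — short.
Try y = 1.91 m: A R^(2/3) = 3.184 — over.
Try y = 1.67 m: A R^(2/3) = 2.225 — ≈ 2.228.

y_n = 1.67 m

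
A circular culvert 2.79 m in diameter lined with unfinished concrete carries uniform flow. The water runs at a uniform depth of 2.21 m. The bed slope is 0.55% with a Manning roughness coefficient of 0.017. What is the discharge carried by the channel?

For a circular section of diameter D = 2.79 m at depth y = 2.21 m, the central angle is θ = 2 arccos(1 − 2y/D) = 4.389 rad. Then A = (D²/8)(θ − sin θ) = 5.194 m² and P = Dθ/2 = 6.123 m.
Hydraulic radius R = A/P = 5.194/6.123 = 0.8482 m.
Manning's equation: Q = (1/n) A R^(2/3) S^(1/2) = (1/0.017) × 5.194 × 0.8482^(2/3) × 0.0055^(1/2) = 20.3 m³/s.

Q = 20.3 m³/s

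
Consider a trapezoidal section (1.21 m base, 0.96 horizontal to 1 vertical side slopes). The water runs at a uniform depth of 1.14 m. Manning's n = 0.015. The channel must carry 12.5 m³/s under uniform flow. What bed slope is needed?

S = 0.01

With bottom width b = 1.21 m and side slope z = 0.96: A = (b + zy)y = (1.21 + 0.96×1.14)×1.14 = 2.627 m²; P = b + 2y√(1+z²) = 1.21 + 2×1.14×1.386 = 4.371 m.
Hydraulic radius R = A/P = 2.627/4.371 = 0.6011 m.
From Manning's equation, S = [nQ / (1 A R^(2/3))]² = [0.015 × 12.5 / (1 × 2.627 × 0.6011^(2/3))]² = 0.01.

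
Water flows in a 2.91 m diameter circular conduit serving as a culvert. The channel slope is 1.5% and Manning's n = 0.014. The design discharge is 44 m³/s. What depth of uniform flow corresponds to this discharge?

y_n = 2.23 m

Manning's equation rearranged: A R^(2/3) = nQ / (1·√S) = 0.014 × 44 / (√0.015) = 5.03.
At y = 1.68 m: A R^(2/3) = 3.405 — low.
At y = 2.23 m: A R^(2/3) = 5.027 — close enough.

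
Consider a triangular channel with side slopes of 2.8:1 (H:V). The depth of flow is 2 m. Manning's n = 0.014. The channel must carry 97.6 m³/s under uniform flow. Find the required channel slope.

S = 0.0161

For a triangular section with side slope z = 2.8: A = zy² = 2.8×2² = 11.2 m²; P = 2y√(1+z²) = 2×2×2.973 = 11.89 m.
Hydraulic radius R = A/P = 11.2/11.89 = 0.9417 m.
From Manning's equation, S = [nQ / (1 A R^(2/3))]² = [0.014 × 97.6 / (1 × 11.2 × 0.9417^(2/3))]² = 0.0161.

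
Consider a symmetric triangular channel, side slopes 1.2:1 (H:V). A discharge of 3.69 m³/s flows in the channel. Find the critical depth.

y_c = 1.14 m

At critical depth, Q² T / (g A³) = 1, i.e. A³/T = Q²/g = 3.69²/9.81 = 1.388.
Trying y = 1.01 m: A³/T = 0.7567 — low.
Trying y = 1.25 m: A³/T = 2.197 — high.
Trying y = 1.14 m: A³/T = 1.386 — ≈ 1.388.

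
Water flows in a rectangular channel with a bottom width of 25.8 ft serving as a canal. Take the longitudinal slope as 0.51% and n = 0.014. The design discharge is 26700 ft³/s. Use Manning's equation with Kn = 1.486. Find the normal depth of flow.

Manning's equation rearranged: A R^(2/3) = nQ / (1.486·√S) = 0.014 × 26700 / (1.486 × √0.0051) = 3522.
Trying y = 35.6 ft: A R^(2/3) = 4111 — over.
Trying y = 25.8 ft: A R^(2/3) = 2794 — short.
Trying y = 31.3 ft: A R^(2/3) = 3529 — ≈ 3522.

y_n = 31.3 ft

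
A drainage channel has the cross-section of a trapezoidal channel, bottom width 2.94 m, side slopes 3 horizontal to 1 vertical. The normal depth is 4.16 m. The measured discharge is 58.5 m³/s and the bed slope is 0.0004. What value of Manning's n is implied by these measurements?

With bottom width b = 2.94 m and side slope z = 3: A = (b + zy)y = (2.94 + 3×4.16)×4.16 = 64.15 m²; P = b + 2y√(1+z²) = 2.94 + 2×4.16×3.162 = 29.25 m.
Hydraulic radius R = A/P = 64.15/29.25 = 2.193 m.
Rearranging Manning's equation: n = (1/Q) A R^(2/3) S^(1/2) = (1/58.5) × 64.15 × 2.193^(2/3) × √0.0004 = 0.037.

n = 0.037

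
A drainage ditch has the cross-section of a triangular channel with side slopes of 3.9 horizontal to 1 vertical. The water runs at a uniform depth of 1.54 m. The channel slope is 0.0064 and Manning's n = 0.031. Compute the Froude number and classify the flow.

subcritical

For a triangular section with side slope z = 3.9: A = zy² = 3.9×1.54² = 9.249 m²; P = 2y√(1+z²) = 2×1.54×4.026 = 12.4 m.
Hydraulic radius R = A/P = 9.249/12.4 = 0.7459 m.
V = (1/n) R^(2/3) √S = (1/0.031) × 0.7459^(2/3) × √0.0064 = 2.122 m/s. Hydraulic depth D_h = A/T = 9.249/12.01 = 0.77 m.
Froude number Fr = V/√(g·D_h) = 2.122/√(9.81×0.77) = 0.772, which is less than 1, so the flow is subcritical.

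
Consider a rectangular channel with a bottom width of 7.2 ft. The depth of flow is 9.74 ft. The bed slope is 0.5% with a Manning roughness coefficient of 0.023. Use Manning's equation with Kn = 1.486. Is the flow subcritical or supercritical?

Flow area A = b·y = 7.2 × 9.74 = 70.13 ft². Wetted perimeter P = b + 2y = 7.2 + 2×9.74 = 26.68 ft.
Hydraulic radius R = A/P = 70.13/26.68 = 2.628 ft.
V = (1.486/n) R^(2/3) √S = (1.486/0.023) × 2.628^(2/3) × √0.005 = 8.701 ft/s. Hydraulic depth D_h = A/T = 70.13/7.2 = 9.74 ft.
Froude number Fr = V/√(g·D_h) = 8.701/√(32.2×9.74) = 0.491, which is less than 1, so the flow is subcritical.

subcritical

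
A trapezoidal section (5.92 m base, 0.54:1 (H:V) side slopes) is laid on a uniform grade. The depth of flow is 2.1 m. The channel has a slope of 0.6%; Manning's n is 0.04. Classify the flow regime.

With bottom width b = 5.92 m and side slope z = 0.54: A = (b + zy)y = (5.92 + 0.54×2.1)×2.1 = 14.81 m²; P = b + 2y√(1+z²) = 5.92 + 2×2.1×1.136 = 10.69 m.
Hydraulic radius R = A/P = 14.81/10.69 = 1.385 m.
V = (1/n) R^(2/3) √S = (1/0.04) × 1.385^(2/3) × √0.006 = 2.406 m/s. Hydraulic depth D_h = A/T = 14.81/8.188 = 1.809 m.
Froude number Fr = V/√(g·D_h) = 2.406/√(9.81×1.809) = 0.571, which is less than 1, so the flow is subcritical.

subcritical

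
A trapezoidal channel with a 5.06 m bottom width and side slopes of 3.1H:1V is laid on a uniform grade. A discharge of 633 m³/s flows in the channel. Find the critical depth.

At critical depth, Q² T / (g A³) = 1, i.e. A³/T = Q²/g = 633²/9.81 = 40840.
Trying y = 4.58 m: A³/T = 20510 — too small.
Trying y = 6.53 m: A³/T = 99040 — too large.
Trying y = 5.36 m: A³/T = 40960 — ≈ 40840.

y_c = 5.36 m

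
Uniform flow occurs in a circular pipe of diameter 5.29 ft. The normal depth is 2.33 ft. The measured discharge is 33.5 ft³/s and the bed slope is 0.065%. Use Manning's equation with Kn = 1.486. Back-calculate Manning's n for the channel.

For a circular section of diameter D = 5.29 ft at depth y = 2.33 ft, the central angle is θ = 2 arccos(1 − 2y/D) = 2.903 rad. Then A = (D²/8)(θ − sin θ) = 9.327 ft² and P = Dθ/2 = 7.678 ft.
Hydraulic radius R = A/P = 9.327/7.678 = 1.215 ft.
Rearranging Manning's equation: n = (1.486/Q) A R^(2/3) S^(1/2) = (1.486/33.5) × 9.327 × 1.215^(2/3) × √0.00065 = 0.012.

n = 0.012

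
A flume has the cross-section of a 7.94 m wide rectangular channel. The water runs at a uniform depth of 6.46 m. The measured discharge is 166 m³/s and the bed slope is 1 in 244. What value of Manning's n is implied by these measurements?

n = 0.036

Flow area A = b·y = 7.94 × 6.46 = 51.29 m². Wetted perimeter P = b + 2y = 7.94 + 2×6.46 = 20.86 m.
Hydraulic radius R = A/P = 51.29/20.86 = 2.459 m.
Rearranging Manning's equation: n = (1/Q) A R^(2/3) S^(1/2) = (1/166) × 51.29 × 2.459^(2/3) × √0.004098 = 0.036.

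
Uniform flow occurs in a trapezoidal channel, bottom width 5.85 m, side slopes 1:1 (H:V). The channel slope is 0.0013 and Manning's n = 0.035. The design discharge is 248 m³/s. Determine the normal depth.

Manning's equation rearranged: A R^(2/3) = nQ / (1·√S) = 0.035 × 248 / (√0.0013) = 240.7.
At y = 5.83 m: A R^(2/3) = 143.2 — too small.
At y = 8.5 m: A R^(2/3) = 311.5 — too large.
At y = 7.52 m: A R^(2/3) = 240.8 — ≈ 240.7.

y_n = 7.52 m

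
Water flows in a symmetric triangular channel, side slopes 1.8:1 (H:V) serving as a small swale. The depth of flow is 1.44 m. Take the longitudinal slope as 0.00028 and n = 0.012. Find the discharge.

For a triangular section with side slope z = 1.8: A = zy² = 1.8×1.44² = 3.732 m²; P = 2y√(1+z²) = 2×1.44×2.059 = 5.93 m.
Hydraulic radius R = A/P = 3.732/5.93 = 0.6294 m.
Manning's equation: Q = (1/n) A R^(2/3) S^(1/2) = (1/0.012) × 3.732 × 0.6294^(2/3) × 0.00028^(1/2) = 3.82 m³/s.

Q = 3.82 m³/s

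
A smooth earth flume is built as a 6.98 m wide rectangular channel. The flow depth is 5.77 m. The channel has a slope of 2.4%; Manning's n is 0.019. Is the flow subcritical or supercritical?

Flow area A = b·y = 6.98 × 5.77 = 40.27 m². Wetted perimeter P = b + 2y = 6.98 + 2×5.77 = 18.52 m.
Hydraulic radius R = A/P = 40.27/18.52 = 2.175 m.
V = (1/n) R^(2/3) √S = (1/0.019) × 2.175^(2/3) × √0.024 = 13.69 m/s. Hydraulic depth D_h = A/T = 40.27/6.98 = 5.77 m.
Froude number Fr = V/√(g·D_h) = 13.69/√(9.81×5.77) = 1.82, which is greater than 1, so the flow is supercritical.

supercritical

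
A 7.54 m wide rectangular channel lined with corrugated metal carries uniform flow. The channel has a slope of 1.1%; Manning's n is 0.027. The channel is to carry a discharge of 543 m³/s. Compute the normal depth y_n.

y_n = 9.55 m

Manning's equation rearranged: A R^(2/3) = nQ / (1·√S) = 0.027 × 543 / (√0.011) = 139.8.
At y = 10.5 m: A R^(2/3) = 156.3 — over.
At y = 7.9 m: A R^(2/3) = 111.2 — short.
At y = 9.55 m: A R^(2/3) = 139.7 — matches.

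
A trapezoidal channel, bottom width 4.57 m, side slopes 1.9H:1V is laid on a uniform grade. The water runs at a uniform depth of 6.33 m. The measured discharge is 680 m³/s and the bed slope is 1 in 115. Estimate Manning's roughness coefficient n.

n = 0.032

With bottom width b = 4.57 m and side slope z = 1.9: A = (b + zy)y = (4.57 + 1.9×6.33)×6.33 = 105.1 m²; P = b + 2y√(1+z²) = 4.57 + 2×6.33×2.147 = 31.75 m.
Hydraulic radius R = A/P = 105.1/31.75 = 3.309 m.
Rearranging Manning's equation: n = (1/Q) A R^(2/3) S^(1/2) = (1/680) × 105.1 × 3.309^(2/3) × √0.008696 = 0.032.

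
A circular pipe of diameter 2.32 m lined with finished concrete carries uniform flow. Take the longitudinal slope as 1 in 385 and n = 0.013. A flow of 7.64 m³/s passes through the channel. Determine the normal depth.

Manning's equation rearranged: A R^(2/3) = nQ / (1·√S) = 0.013 × 7.64 / (√0.002597) = 1.949.
Try y = 1.61 m: A R^(2/3) = 2.434 — high.
Try y = 1.19 m: A R^(2/3) = 1.535 — low.
Try y = 1.38 m: A R^(2/3) = 1.949 — close enough.

y_n = 1.38 m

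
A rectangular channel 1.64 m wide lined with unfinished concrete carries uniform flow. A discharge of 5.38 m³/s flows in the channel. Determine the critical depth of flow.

For a rectangular channel, critical depth y_c = (q²/g)^(1/3) where q = Q/b = 5.38/1.64 = 3.28 m²/s.
So y_c = (3.28²/9.81)^(1/3) = 1.03 m.

y_c = 1.03 m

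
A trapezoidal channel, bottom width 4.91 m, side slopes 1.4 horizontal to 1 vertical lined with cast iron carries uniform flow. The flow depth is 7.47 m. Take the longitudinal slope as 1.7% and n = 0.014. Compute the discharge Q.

Q = 2580 m³/s

With bottom width b = 4.91 m and side slope z = 1.4: A = (b + zy)y = (4.91 + 1.4×7.47)×7.47 = 114.8 m²; P = b + 2y√(1+z²) = 4.91 + 2×7.47×1.72 = 30.61 m.
Hydraulic radius R = A/P = 114.8/30.61 = 3.75 m.
Manning's equation: Q = (1/n) A R^(2/3) S^(1/2) = (1/0.014) × 114.8 × 3.75^(2/3) × 0.017^(1/2) = 2580 m³/s.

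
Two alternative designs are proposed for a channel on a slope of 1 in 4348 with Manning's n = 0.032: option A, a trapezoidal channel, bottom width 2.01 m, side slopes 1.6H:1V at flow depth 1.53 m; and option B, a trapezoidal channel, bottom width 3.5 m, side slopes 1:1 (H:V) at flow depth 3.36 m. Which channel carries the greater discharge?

channel B

Channel A: With bottom width b = 2.01 m and side slope z = 1.6: A = (b + zy)y = (2.01 + 1.6×1.53)×1.53 = 6.821 m²; P = b + 2y√(1+z²) = 2.01 + 2×1.53×1.887 = 7.784 m. Hydraulic radius R = A/P = 6.821/7.784 = 0.8763 m. Q_A = (1/0.032)·6.821·0.8763^(2/3)·√0.00023 = 2.96 m³/s.
Channel B: With bottom width b = 3.5 m and side slope z = 1: A = (b + zy)y = (3.5 + 1×3.36)×3.36 = 23.05 m²; P = b + 2y√(1+z²) = 3.5 + 2×3.36×1.414 = 13 m. Hydraulic radius R = A/P = 23.05/13 = 1.773 m. Q_B = (1/0.032)·23.05·1.773^(2/3)·√0.00023 = 16 m³/s.
Q_A = 2.96 m³/s vs Q_B = 16 m³/s, so channel B carries more.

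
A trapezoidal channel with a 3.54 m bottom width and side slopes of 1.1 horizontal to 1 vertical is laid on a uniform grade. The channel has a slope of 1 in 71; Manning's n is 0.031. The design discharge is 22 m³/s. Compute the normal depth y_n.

y_n = 1.28 m

Manning's equation rearranged: A R^(2/3) = nQ / (1·√S) = 0.031 × 22 / (√0.01408) = 5.747.
At y = 0.987 m: A R^(2/3) = 3.617 — short.
At y = 1.45 m: A R^(2/3) = 7.187 — over.
At y = 1.28 m: A R^(2/3) = 5.737 — matches.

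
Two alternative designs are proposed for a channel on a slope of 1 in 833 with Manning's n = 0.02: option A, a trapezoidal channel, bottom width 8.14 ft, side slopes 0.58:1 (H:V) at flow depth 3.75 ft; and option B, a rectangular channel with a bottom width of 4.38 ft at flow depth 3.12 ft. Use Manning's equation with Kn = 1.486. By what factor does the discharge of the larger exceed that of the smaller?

Channel A: With bottom width b = 8.14 ft and side slope z = 0.58: A = (b + zy)y = (8.14 + 0.58×3.75)×3.75 = 38.68 ft²; P = b + 2y√(1+z²) = 8.14 + 2×3.75×1.156 = 16.81 ft. Hydraulic radius R = A/P = 38.68/16.81 = 2.301 ft. Q_A = (1.486/0.02)·38.68·2.301^(2/3)·√0.0012 = 173.6 ft³/s.
Channel B: Flow area A = b·y = 4.38 × 3.12 = 13.67 ft². Wetted perimeter P = b + 2y = 4.38 + 2×3.12 = 10.62 ft. Hydraulic radius R = A/P = 13.67/10.62 = 1.287 ft. Q_B = (1.486/0.02)·13.67·1.287^(2/3)·√0.0012 = 41.62 ft³/s.
The larger discharge is 173.6 ft³/s and the smaller is 41.62 ft³/s; the ratio is 4.17.

4.17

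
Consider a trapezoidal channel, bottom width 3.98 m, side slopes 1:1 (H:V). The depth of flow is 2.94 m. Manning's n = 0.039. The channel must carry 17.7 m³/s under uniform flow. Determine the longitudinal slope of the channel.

With bottom width b = 3.98 m and side slope z = 1: A = (b + zy)y = (3.98 + 1×2.94)×2.94 = 20.34 m²; P = b + 2y√(1+z²) = 3.98 + 2×2.94×1.414 = 12.3 m.
Hydraulic radius R = A/P = 20.34/12.3 = 1.655 m.
From Manning's equation, S = [nQ / (1 A R^(2/3))]² = [0.039 × 17.7 / (1 × 20.34 × 1.655^(2/3))]² = 0.000588.

S = 0.000588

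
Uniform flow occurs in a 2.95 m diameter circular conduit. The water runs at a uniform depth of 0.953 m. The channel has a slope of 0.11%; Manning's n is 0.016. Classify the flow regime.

For a circular section of diameter D = 2.95 m at depth y = 0.953 m, the central angle is θ = 2 arccos(1 − 2y/D) = 2.418 rad. Then A = (D²/8)(θ − sin θ) = 1.91 m² and P = Dθ/2 = 3.567 m.
Hydraulic radius R = A/P = 1.91/3.567 = 0.5356 m.
V = (1/n) R^(2/3) √S = (1/0.016) × 0.5356^(2/3) × √0.0011 = 1.367 m/s. Hydraulic depth D_h = A/T = 1.91/2.759 = 0.6924 m.
Froude number Fr = V/√(g·D_h) = 1.367/√(9.81×0.6924) = 0.525, which is less than 1, so the flow is subcritical.

subcritical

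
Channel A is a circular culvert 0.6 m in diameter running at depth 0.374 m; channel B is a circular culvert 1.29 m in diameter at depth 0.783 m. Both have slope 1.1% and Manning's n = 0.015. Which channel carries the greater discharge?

Channel A: For a circular section of diameter D = 0.6 m at depth y = 0.374 m, the central angle is θ = 2 arccos(1 − 2y/D) = 3.64 rad. Then A = (D²/8)(θ − sin θ) = 0.1853 m² and P = Dθ/2 = 1.092 m. Hydraulic radius R = A/P = 0.1853/1.092 = 0.1697 m. Q_A = (1/0.015)·0.1853·0.1697^(2/3)·√0.011 = 0.3972 m³/s.
Channel B: For a circular section of diameter D = 1.29 m at depth y = 0.783 m, the central angle is θ = 2 arccos(1 − 2y/D) = 3.573 rad. Then A = (D²/8)(θ − sin θ) = 0.8301 m² and P = Dθ/2 = 2.304 m. Hydraulic radius R = A/P = 0.8301/2.304 = 0.3602 m. Q_B = (1/0.015)·0.8301·0.3602^(2/3)·√0.011 = 2.939 m³/s.
Q_A = 0.3972 m³/s vs Q_B = 2.939 m³/s, so channel B carries more.

channel B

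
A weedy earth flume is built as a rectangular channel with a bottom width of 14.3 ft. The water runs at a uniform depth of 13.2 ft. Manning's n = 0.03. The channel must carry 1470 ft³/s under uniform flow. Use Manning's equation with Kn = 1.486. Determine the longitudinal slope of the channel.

S = 0.0032

Flow area A = b·y = 14.3 × 13.2 = 188.8 ft². Wetted perimeter P = b + 2y = 14.3 + 2×13.2 = 40.7 ft.
Hydraulic radius R = A/P = 188.8/40.7 = 4.638 ft.
From Manning's equation, S = [nQ / (1.486 A R^(2/3))]² = [0.03 × 1470 / (1.486 × 188.8 × 4.638^(2/3))]² = 0.0032.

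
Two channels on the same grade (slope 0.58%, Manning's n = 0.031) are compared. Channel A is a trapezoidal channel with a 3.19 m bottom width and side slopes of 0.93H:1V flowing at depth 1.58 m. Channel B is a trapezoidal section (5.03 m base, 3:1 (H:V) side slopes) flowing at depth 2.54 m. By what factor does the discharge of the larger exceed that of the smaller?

5.85

Channel A: With bottom width b = 3.19 m and side slope z = 0.93: A = (b + zy)y = (3.19 + 0.93×1.58)×1.58 = 7.362 m²; P = b + 2y√(1+z²) = 3.19 + 2×1.58×1.366 = 7.505 m. Hydraulic radius R = A/P = 7.362/7.505 = 0.9809 m. Q_A = (1/0.031)·7.362·0.9809^(2/3)·√0.0058 = 17.85 m³/s.
Channel B: With bottom width b = 5.03 m and side slope z = 3: A = (b + zy)y = (5.03 + 3×2.54)×2.54 = 32.13 m²; P = b + 2y√(1+z²) = 5.03 + 2×2.54×3.162 = 21.09 m. Hydraulic radius R = A/P = 32.13/21.09 = 1.523 m. Q_B = (1/0.031)·32.13·1.523^(2/3)·√0.0058 = 104.5 m³/s.
The larger discharge is 104.5 m³/s and the smaller is 17.85 m³/s; the ratio is 5.85.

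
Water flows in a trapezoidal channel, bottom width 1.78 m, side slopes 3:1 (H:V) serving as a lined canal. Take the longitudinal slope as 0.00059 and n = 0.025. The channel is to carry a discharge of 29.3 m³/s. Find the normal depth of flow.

Manning's equation rearranged: A R^(2/3) = nQ / (1·√S) = 0.025 × 29.3 / (√0.00059) = 30.16.
Trying y = 2.99 m: A R^(2/3) = 43.11 — too large.
Trying y = 2.09 m: A R^(2/3) = 18.16 — too small.
Trying y = 2.58 m: A R^(2/3) = 30.11 — ≈ 30.16.

y_n = 2.58 m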